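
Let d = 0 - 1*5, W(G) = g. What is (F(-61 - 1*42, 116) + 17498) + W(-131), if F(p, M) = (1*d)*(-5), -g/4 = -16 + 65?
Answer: 17327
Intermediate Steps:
g = -196 (g = -4*(-16 + 65) = -4*49 = -196)
W(G) = -196
d = -5 (d = 0 - 5 = -5)
F(p, M) = 25 (F(p, M) = (1*(-5))*(-5) = -5*(-5) = 25)
(F(-61 - 1*42, 116) + 17498) + W(-131) = (25 + 17498) - 196 = 17523 - 196 = 17327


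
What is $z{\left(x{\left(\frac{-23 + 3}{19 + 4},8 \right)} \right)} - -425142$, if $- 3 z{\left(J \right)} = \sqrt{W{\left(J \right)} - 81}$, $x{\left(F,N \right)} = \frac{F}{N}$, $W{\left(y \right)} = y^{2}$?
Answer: $425142 - \frac{i \sqrt{171371}}{138} \approx 4.2514 \cdot 10^{5} - 2.9998 i$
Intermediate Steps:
$z{\left(J \right)} = - \frac{\sqrt{-81 + J^{2}}}{3}$ ($z{\left(J \right)} = - \frac{\sqrt{J^{2} - 81}}{3} = - \frac{\sqrt{-81 + J^{2}}}{3}$)
$z{\left(x{\left(\frac{-23 + 3}{19 + 4},8 \right)} \right)} - -425142 = - \frac{\sqrt{-81 + \left(\frac{\left(-23 + 3\right) \frac{1}{19 + 4}}{8}\right)^{2}}}{3} - -425142 = - \frac{\sqrt{-81 + \left(- \frac{20}{23} \cdot \frac{1}{8}\right)^{2}}}{3} + 425142 = - \frac{\sqrt{-81 + \left(\left(-20\right) \frac{1}{23} \cdot \frac{1}{8}\right)^{2}}}{3} + 425142 = - \frac{\sqrt{-81 + \left(\left(- \frac{20}{23}\right) \frac{1}{8}\right)^{2}}}{3} + 425142 = - \frac{\sqrt{-81 + \left(- \frac{5}{46}\right)^{2}}}{3} + 425142 = - \frac{\sqrt{-81 + \frac{25}{2116}}}{3} + 425142 = - \frac{\sqrt{- \frac{171371}{2116}}}{3} + 425142 = - \frac{\frac{1}{46} i \sqrt{171371}}{3} + 425142 = - \frac{i \sqrt{171371}}{138} + 425142 = 425142 - \frac{i \sqrt{171371}}{138}$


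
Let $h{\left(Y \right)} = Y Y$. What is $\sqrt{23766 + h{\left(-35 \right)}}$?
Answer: $\sqrt{24991} \approx 158.09$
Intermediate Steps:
$h{\left(Y \right)} = Y^{2}$
$\sqrt{23766 + h{\left(-35 \right)}} = \sqrt{23766 + \left(-35\right)^{2}} = \sqrt{23766 + 1225} = \sqrt{24991}$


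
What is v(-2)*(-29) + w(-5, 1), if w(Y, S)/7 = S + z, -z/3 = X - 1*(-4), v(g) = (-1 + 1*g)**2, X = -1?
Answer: -317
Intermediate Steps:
v(g) = (-1 + g)**2
z = -9 (z = -3*(-1 - 1*(-4)) = -3*(-1 + 4) = -3*3 = -9)
w(Y, S) = -63 + 7*S (w(Y, S) = 7*(S - 9) = 7*(-9 + S) = -63 + 7*S)
v(-2)*(-29) + w(-5, 1) = (-1 - 2)**2*(-29) + (-63 + 7*1) = (-3)**2*(-29) + (-63 + 7) = 9*(-29) - 56 = -261 - 56 = -317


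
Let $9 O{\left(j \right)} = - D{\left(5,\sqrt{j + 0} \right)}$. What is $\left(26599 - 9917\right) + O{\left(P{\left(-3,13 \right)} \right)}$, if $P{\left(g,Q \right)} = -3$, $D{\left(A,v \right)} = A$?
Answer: $\frac{150133}{9} \approx 16681.0$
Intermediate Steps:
$O{\left(j \right)} = - \frac{5}{9}$ ($O{\left(j \right)} = \frac{\left(-1\right) 5}{9} = \frac{1}{9} \left(-5\right) = - \frac{5}{9}$)
$\left(26599 - 9917\right) + O{\left(P{\left(-3,13 \right)} \right)} = \left(26599 - 9917\right) - \frac{5}{9} = 16682 - \frac{5}{9} = \frac{150133}{9}$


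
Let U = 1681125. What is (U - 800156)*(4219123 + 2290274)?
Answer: 5734576965693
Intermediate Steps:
(U - 800156)*(4219123 + 2290274) = (1681125 - 800156)*(4219123 + 2290274) = 880969*6509397 = 5734576965693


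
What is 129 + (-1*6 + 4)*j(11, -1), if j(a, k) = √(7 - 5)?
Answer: 129 - 2*√2 ≈ 126.17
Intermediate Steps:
j(a, k) = √2
129 + (-1*6 + 4)*j(11, -1) = 129 + (-1*6 + 4)*√2 = 129 + (-6 + 4)*√2 = 129 - 2*√2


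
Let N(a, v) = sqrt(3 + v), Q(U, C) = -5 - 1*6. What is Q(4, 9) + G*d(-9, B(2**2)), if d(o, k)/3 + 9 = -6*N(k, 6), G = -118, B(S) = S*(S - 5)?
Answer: 9547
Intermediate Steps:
Q(U, C) = -11 (Q(U, C) = -5 - 6 = -11)
B(S) = S*(-5 + S)
d(o, k) = -81 (d(o, k) = -27 + 3*(-6*sqrt(3 + 6)) = -27 + 3*(-6*sqrt(9)) = -27 + 3*(-6*3) = -27 + 3*(-18) = -27 - 54 = -81)
Q(4, 9) + G*d(-9, B(2**2)) = -11 - 118*(-81) = -11 + 9558 = 9547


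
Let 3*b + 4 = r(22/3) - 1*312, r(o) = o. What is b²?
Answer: 857476/81 ≈ 10586.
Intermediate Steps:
b = -926/9 (b = -4/3 + (22/3 - 1*312)/3 = -4/3 + (22*(⅓) - 312)/3 = -4/3 + (22/3 - 312)/3 = -4/3 + (⅓)*(-914/3) = -4/3 - 914/9 = -926/9 ≈ -102.89)
b² = (-926/9)² = 857476/81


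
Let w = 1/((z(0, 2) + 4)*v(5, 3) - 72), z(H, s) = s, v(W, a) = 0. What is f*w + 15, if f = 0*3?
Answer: 15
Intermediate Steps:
f = 0
w = -1/72 (w = 1/((2 + 4)*0 - 72) = 1/(6*0 - 72) = 1/(0 - 72) = 1/(-72) = -1/72 ≈ -0.013889)
f*w + 15 = 0*(-1/72) + 15 = 0 + 15 = 15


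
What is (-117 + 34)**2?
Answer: 6889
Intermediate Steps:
(-117 + 34)**2 = (-83)**2 = 6889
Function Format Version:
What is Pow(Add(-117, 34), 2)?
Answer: 6889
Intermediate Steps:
Pow(Add(-117, 34), 2) = Pow(-83, 2) = 6889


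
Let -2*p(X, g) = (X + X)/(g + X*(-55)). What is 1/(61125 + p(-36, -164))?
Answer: 454/27750759 ≈ 1.6360e-5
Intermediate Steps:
p(X, g) = -X/(g - 55*X) (p(X, g) = -(X + X)/(2*(g + X*(-55))) = -2*X/(2*(g - 55*X)) = -X/(g - 55*X))
1/(61125 + p(-36, -164)) = 1/(61125 - 36/(-1*(-164) + 55*(-36))) = 1/(61125 - 36/(164 - 1980)) = 1/(61125 - 36/(-1816)) = 1/(61125 - 36*(-1/1816)) = 1/(61125 + 9/454) = 1/(27750759/454) = 454/27750759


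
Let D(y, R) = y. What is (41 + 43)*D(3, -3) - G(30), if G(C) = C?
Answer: 222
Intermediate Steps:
(41 + 43)*D(3, -3) - G(30) = (41 + 43)*3 - 1*30 = 84*3 - 30 = 252 - 30 = 222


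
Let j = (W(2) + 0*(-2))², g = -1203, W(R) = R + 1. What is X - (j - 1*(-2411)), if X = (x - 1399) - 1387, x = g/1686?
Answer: -2926173/562 ≈ -5206.7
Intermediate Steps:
W(R) = 1 + R
x = -401/562 (x = -1203/1686 = -1203*1/1686 = -401/562 ≈ -0.71352)
X = -1566133/562 (X = (-401/562 - 1399) - 1387 = -786639/562 - 1387 = -1566133/562 ≈ -2786.7)
j = 9 (j = ((1 + 2) + 0*(-2))² = (3 + 0)² = 3² = 9)
X - (j - 1*(-2411)) = -1566133/562 - (9 - 1*(-2411)) = -1566133/562 - (9 + 2411) = -1566133/562 - 1*2420 = -1566133/562 - 2420 = -2926173/562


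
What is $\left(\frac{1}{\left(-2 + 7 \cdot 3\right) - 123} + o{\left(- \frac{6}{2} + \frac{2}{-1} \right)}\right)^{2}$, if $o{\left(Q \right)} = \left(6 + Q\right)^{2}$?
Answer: $\frac{10609}{10816} \approx 0.98086$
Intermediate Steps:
$\left(\frac{1}{\left(-2 + 7 \cdot 3\right) - 123} + o{\left(- \frac{6}{2} + \frac{2}{-1} \right)}\right)^{2} = \left(\frac{1}{\left(-2 + 7 \cdot 3\right) - 123} + \left(6 + \left(- \frac{6}{2} + \frac{2}{-1}\right)\right)^{2}\right)^{2} = \left(\frac{1}{\left(-2 + 21\right) - 123} + \left(6 + \left(\left(-6\right) \frac{1}{2} + 2 \left(-1\right)\right)\right)^{2}\right)^{2} = \left(\frac{1}{19 - 123} + \left(6 - 5\right)^{2}\right)^{2} = \left(\frac{1}{-104} + \left(6 - 5\right)^{2}\right)^{2} = \left(- \frac{1}{104} + 1^{2}\right)^{2} = \left(- \frac{1}{104} + 1\right)^{2} = \left(\frac{103}{104}\right)^{2} = \frac{10609}{10816}$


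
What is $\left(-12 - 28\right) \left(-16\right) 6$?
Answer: $3840$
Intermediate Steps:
$\left(-12 - 28\right) \left(-16\right) 6 = \left(-40\right) \left(-16\right) 6 = 640 \cdot 6 = 3840$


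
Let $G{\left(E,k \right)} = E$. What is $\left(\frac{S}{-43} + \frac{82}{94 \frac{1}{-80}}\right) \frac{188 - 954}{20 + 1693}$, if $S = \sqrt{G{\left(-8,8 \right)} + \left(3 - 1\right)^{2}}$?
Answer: $\frac{2512480}{80511} + \frac{1532 i}{73659} \approx 31.207 + 0.020799 i$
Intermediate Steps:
$S = 2 i$ ($S = \sqrt{-8 + \left(3 - 1\right)^{2}} = \sqrt{-8 + 2^{2}} = \sqrt{-8 + 4} = \sqrt{-4} = 2 i \approx 2.0 i$)
$\left(\frac{S}{-43} + \frac{82}{94 \frac{1}{-80}}\right) \frac{188 - 954}{20 + 1693} = \left(\frac{2 i}{-43} + \frac{82}{94 \frac{1}{-80}}\right) \frac{188 - 954}{20 + 1693} = \left(2 i \left(- \frac{1}{43}\right) + \frac{82}{94 \left(- \frac{1}{80}\right)}\right) \left(- \frac{766}{1713}\right) = \left(- \frac{2 i}{43} + \frac{82}{- \frac{47}{40}}\right) \left(\left(-766\right) \frac{1}{1713}\right) = \left(- \frac{2 i}{43} + 82 \left(- \frac{40}{47}\right)\right) \left(- \frac{766}{1713}\right) = \left(- \frac{2 i}{43} - \frac{3280}{47}\right) \left(- \frac{766}{1713}\right) = \left(- \frac{3280}{47} - \frac{2 i}{43}\right) \left(- \frac{766}{1713}\right) = \frac{2512480}{80511} + \frac{1532 i}{73659}$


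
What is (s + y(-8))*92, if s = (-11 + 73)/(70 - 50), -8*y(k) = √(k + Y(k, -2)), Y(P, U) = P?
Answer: 1426/5 - 46*I ≈ 285.2 - 46.0*I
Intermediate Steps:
y(k) = -√2*√k/8 (y(k) = -√(k + k)/8 = -√2*√k/8)
s = 31/10 (s = 62/20 = 62*(1/20) = 31/10 ≈ 3.1000)
(s + y(-8))*92 = (31/10 - √2*√(-8)/8)*92 = (31/10 - √2*2*I*√2/8)*92 = (31/10 - I/2)*92 = 1426/5 - 46*I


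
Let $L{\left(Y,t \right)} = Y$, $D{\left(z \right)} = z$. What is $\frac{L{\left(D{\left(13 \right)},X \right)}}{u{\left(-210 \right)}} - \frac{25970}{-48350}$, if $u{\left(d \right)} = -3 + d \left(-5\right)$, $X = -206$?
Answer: $\frac{2781914}{5062245} \approx 0.54954$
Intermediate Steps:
$u{\left(d \right)} = -3 - 5 d$
$\frac{L{\left(D{\left(13 \right)},X \right)}}{u{\left(-210 \right)}} - \frac{25970}{-48350} = \frac{13}{-3 - -1050} - \frac{25970}{-48350} = \frac{13}{-3 + 1050} - - \frac{2597}{4835} = \frac{13}{1047} + \frac{2597}{4835} = \frac{2781914}{5062245}$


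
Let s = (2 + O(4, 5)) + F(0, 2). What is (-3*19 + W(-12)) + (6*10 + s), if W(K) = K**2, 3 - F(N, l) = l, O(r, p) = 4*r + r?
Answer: 170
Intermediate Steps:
O(r, p) = 5*r
F(N, l) = 3 - l
s = 23 (s = (2 + 5*4) + (3 - 1*2) = (2 + 20) + (3 - 2) = 22 + 1 = 23)
(-3*19 + W(-12)) + (6*10 + s) = (-3*19 + (-12)**2) + (6*10 + 23) = (-57 + 144) + (60 + 23) = 87 + 83 = 170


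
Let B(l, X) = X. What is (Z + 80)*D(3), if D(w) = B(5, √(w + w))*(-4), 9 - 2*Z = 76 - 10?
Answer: -206*√6 ≈ -504.59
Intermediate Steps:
Z = -57/2 (Z = 9/2 - (76 - 10)/2 = 9/2 - ½*66 = 9/2 - 33 = -57/2 ≈ -28.500)
D(w) = -4*√2*√w (D(w) = √(w + w)*(-4) = √(2*w)*(-4) = (√2*√w)*(-4) = -4*√2*√w)
(Z + 80)*D(3) = (-57/2 + 80)*(-4*√2*√3) = 103*(-4*√6)/2 = -206*√6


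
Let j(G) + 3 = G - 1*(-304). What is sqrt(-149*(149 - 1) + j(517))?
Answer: I*sqrt(21234) ≈ 145.72*I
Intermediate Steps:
j(G) = 301 + G (j(G) = -3 + (G - 1*(-304)) = -3 + (G + 304) = -3 + (304 + G) = 301 + G)
sqrt(-149*(149 - 1) + j(517)) = sqrt(-149*(149 - 1) + (301 + 517)) = sqrt(-149*148 + 818) = sqrt(-22052 + 818) = sqrt(-21234) = I*sqrt(21234)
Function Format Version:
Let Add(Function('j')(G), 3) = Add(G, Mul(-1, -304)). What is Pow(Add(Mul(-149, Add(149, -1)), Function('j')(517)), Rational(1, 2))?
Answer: Mul(I, Pow(21234, Rational(1, 2))) ≈ Mul(145.72, I)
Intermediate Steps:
Function('j')(G) = Add(301, G) (Function('j')(G) = Add(-3, Add(G, Mul(-1, -304))) = Add(-3, Add(G, 304)) = Add(-3, Add(304, G)) = Add(301, G))
Pow(Add(Mul(-149, Add(149, -1)), Function('j')(517)), Rational(1, 2)) = Pow(Add(Mul(-149, Add(149, -1)), Add(301, 517)), Rational(1, 2)) = Pow(Add(Mul(-149, 148), 818), Rational(1, 2)) = Pow(Add(-22052, 818), Rational(1, 2)) = Pow(-21234, Rational(1, 2)) = Mul(I, Pow(21234, Rational(1, 2)))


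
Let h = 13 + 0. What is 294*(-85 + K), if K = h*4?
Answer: -9702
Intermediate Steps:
h = 13
K = 52 (K = 13*4 = 52)
294*(-85 + K) = 294*(-85 + 52) = 294*(-33) = -9702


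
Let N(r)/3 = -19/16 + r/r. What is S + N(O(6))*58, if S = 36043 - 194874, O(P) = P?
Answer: -1270909/8 ≈ -1.5886e+5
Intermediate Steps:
N(r) = -9/16 (N(r) = 3*(-19/16 + r/r) = 3*(-19*1/16 + 1) = 3*(-19/16 + 1) = 3*(-3/16) = -9/16)
S = -158831
S + N(O(6))*58 = -158831 - 9/16*58 = -158831 - 261/8 = -1270909/8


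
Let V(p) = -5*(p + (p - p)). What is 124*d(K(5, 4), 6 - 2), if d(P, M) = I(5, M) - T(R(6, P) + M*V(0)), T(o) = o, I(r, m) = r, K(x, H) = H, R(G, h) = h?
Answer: 124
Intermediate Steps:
V(p) = -5*p (V(p) = -5*(p + 0) = -5*p)
d(P, M) = 5 - P (d(P, M) = 5 - (P + M*(-5*0)) = 5 - (P + M*0) = 5 - (P + 0) = 5 - P)
124*d(K(5, 4), 6 - 2) = 124*(5 - 1*4) = 124*(5 - 4) = 124*1 = 124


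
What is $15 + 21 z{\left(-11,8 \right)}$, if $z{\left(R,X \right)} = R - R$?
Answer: $15$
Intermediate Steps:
$z{\left(R,X \right)} = 0$
$15 + 21 z{\left(-11,8 \right)} = 15 + 21 \cdot 0 = 15 + 0 = 15$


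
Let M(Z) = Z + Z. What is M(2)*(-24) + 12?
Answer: -84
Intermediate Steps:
M(Z) = 2*Z
M(2)*(-24) + 12 = (2*2)*(-24) + 12 = 4*(-24) + 12 = -96 + 12 = -84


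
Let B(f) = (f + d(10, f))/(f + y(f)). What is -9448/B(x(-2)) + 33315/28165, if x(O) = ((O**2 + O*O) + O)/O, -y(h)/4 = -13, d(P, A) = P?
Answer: -372537425/5633 ≈ -66135.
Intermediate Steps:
y(h) = 52 (y(h) = -4*(-13) = 52)
x(O) = (O + 2*O**2)/O (x(O) = ((O**2 + O**2) + O)/O = (2*O**2 + O)/O = (O + 2*O**2)/O)
B(f) = (10 + f)/(52 + f) (B(f) = (f + 10)/(f + 52) = (10 + f)/(52 + f))
-9448/B(x(-2)) + 33315/28165 = -9448*(52 + (1 + 2*(-2)))/(10 + (1 + 2*(-2))) + 33315/28165 = -9448*(52 + (1 - 4))/(10 + (1 - 4)) + 33315*(1/28165) = -9448*(52 - 3)/(10 - 3) + 6663/5633 = -9448/(7/49) + 6663/5633 = -9448/((1/49)*7) + 6663/5633 = -9448/1/7 + 6663/5633 = -9448*7 + 6663/5633 = -66136 + 6663/5633 = -372537425/5633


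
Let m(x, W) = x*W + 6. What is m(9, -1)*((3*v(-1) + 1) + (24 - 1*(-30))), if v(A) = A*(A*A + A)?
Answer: -165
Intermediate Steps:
m(x, W) = 6 + W*x (m(x, W) = W*x + 6 = 6 + W*x)
v(A) = A*(A + A²) (v(A) = A*(A² + A) = A*(A + A²))
m(9, -1)*((3*v(-1) + 1) + (24 - 1*(-30))) = (6 - 1*9)*((3*((-1)²*(1 - 1)) + 1) + (24 - 1*(-30))) = (6 - 9)*((3*(1*0) + 1) + (24 + 30)) = -3*((3*0 + 1) + 54) = -3*((0 + 1) + 54) = -3*(1 + 54) = -3*55 = -165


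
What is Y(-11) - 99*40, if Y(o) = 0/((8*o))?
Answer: -3960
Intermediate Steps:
Y(o) = 0 (Y(o) = 0*(1/(8*o)) = 0)
Y(-11) - 99*40 = 0 - 99*40 = 0 - 3960 = -3960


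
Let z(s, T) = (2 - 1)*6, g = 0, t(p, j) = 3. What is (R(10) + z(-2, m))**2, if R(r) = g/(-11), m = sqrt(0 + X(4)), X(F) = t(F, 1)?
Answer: 36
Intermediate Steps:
X(F) = 3
m = sqrt(3) (m = sqrt(0 + 3) = sqrt(3) ≈ 1.7320)
z(s, T) = 6 (z(s, T) = 1*6 = 6)
R(r) = 0 (R(r) = 0/(-11) = 0*(-1/11) = 0)
(R(10) + z(-2, m))**2 = (0 + 6)**2 = 6**2 = 36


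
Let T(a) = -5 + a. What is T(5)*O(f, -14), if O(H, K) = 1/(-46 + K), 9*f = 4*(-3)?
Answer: 0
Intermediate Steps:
f = -4/3 (f = (4*(-3))/9 = (1/9)*(-12) = -4/3 ≈ -1.3333)
T(5)*O(f, -14) = (-5 + 5)/(-46 - 14) = 0/(-60) = 0*(-1/60) = 0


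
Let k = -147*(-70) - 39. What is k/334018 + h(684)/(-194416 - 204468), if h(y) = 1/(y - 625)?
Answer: 120624149569/3930415859404 ≈ 0.030690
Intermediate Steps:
h(y) = 1/(-625 + y)
k = 10251 (k = 10290 - 39 = 10251)
k/334018 + h(684)/(-194416 - 204468) = 10251/334018 + 1/((-625 + 684)*(-194416 - 204468)) = 10251*(1/334018) + 1/(59*(-398884)) = 10251/334018 + (1/59)*(-1/398884) = 10251/334018 - 1/23534156 = 120624149569/3930415859404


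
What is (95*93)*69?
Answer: 609615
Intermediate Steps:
(95*93)*69 = 8835*69 = 609615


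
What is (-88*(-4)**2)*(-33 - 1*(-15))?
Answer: 25344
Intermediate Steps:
(-88*(-4)**2)*(-33 - 1*(-15)) = (-88*16)*(-33 + 15) = -1408*(-18) = 25344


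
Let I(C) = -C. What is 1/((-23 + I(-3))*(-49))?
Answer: 1/980 ≈ 0.0010204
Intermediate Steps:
1/((-23 + I(-3))*(-49)) = 1/((-23 - 1*(-3))*(-49)) = 1/((-23 + 3)*(-49)) = 1/(-20*(-49)) = 1/980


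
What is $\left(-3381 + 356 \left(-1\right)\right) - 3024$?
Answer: $-6761$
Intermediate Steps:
$\left(-3381 + 356 \left(-1\right)\right) - 3024 = \left(-3381 - 356\right) - 3024 = -3737 - 3024 = -6761$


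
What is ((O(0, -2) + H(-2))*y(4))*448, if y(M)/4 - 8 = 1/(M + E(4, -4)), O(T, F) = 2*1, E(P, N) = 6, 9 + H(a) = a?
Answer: -653184/5 ≈ -1.3064e+5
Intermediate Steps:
H(a) = -9 + a
O(T, F) = 2
y(M) = 32 + 4/(6 + M) (y(M) = 32 + 4/(M + 6) = 32 + 4/(6 + M))
((O(0, -2) + H(-2))*y(4))*448 = ((2 + (-9 - 2))*(4*(49 + 8*4)/(6 + 4)))*448 = ((2 - 11)*(4*(49 + 32)/10))*448 = -36*81/10*448 = -9*162/5*448 = -1458/5*448 = -653184/5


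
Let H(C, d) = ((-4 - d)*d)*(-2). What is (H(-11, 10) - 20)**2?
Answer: 67600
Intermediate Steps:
H(C, d) = -2*d*(-4 - d) (H(C, d) = (d*(-4 - d))*(-2) = -2*d*(-4 - d))
(H(-11, 10) - 20)**2 = (2*10*(4 + 10) - 20)**2 = (2*10*14 - 20)**2 = (280 - 20)**2 = 260**2 = 67600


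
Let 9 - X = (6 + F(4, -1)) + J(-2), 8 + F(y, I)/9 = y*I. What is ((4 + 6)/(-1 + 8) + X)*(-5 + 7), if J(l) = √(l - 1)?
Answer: 1574/7 - 2*I*√3 ≈ 224.86 - 3.4641*I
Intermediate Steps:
J(l) = √(-1 + l)
F(y, I) = -72 + 9*I*y (F(y, I) = -72 + 9*(y*I) = -72 + 9*(I*y) = -72 + 9*I*y)
X = 111 - I*√3 (X = 9 - ((6 + (-72 + 9*(-1)*4)) + √(-1 - 2)) = 9 - ((6 + (-72 - 36)) + √(-3)) = 9 - ((6 - 108) + I*√3) = 9 - (-102 + I*√3) = 9 + (102 - I*√3) = 111 - I*√3 ≈ 111.0 - 1.732*I)
((4 + 6)/(-1 + 8) + X)*(-5 + 7) = ((4 + 6)/(-1 + 8) + (111 - I*√3))*(-5 + 7) = (10/7 + (111 - I*√3))*2 = (787/7 - I*√3)*2 = 1574/7 - 2*I*√3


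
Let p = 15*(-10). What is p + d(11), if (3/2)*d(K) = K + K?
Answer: -406/3 ≈ -135.33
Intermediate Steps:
d(K) = 4*K/3 (d(K) = 2*(K + K)/3 = 2*(2*K)/3 = 4*K/3)
p = -150
p + d(11) = -150 + (4/3)*11 = -150 + 44/3 = -406/3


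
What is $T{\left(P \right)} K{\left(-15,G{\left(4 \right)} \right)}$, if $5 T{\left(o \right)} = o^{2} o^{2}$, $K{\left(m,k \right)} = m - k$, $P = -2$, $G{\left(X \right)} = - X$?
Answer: $- \frac{176}{5} \approx -35.2$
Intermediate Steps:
$T{\left(o \right)} = \frac{o^{4}}{5}$ ($T{\left(o \right)} = \frac{o^{2} o^{2}}{5} = \frac{o^{4}}{5}$)
$T{\left(P \right)} K{\left(-15,G{\left(4 \right)} \right)} = \frac{\left(-2\right)^{4}}{5} \left(-15 - \left(-1\right) 4\right) = \frac{1}{5} \cdot 16 \left(-15 - -4\right) = \frac{16 \left(-15 + 4\right)}{5} = \frac{16}{5} \left(-11\right) = - \frac{176}{5}$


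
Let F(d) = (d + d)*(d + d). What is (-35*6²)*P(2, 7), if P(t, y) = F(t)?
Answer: -20160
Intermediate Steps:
F(d) = 4*d² (F(d) = (2*d)*(2*d) = 4*d²)
P(t, y) = 4*t²
(-35*6²)*P(2, 7) = (-35*6²)*(4*2²) = (-35*36)*(4*4) = -1260*16 = -20160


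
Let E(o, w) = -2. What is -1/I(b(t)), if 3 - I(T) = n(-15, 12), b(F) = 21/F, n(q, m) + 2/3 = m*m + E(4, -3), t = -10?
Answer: 3/415 ≈ 0.0072289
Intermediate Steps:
n(q, m) = -8/3 + m² (n(q, m) = -⅔ + (m*m - 2) = -⅔ + (m² - 2) = -⅔ + (-2 + m²) = -8/3 + m²)
I(T) = -415/3 (I(T) = 3 - (-8/3 + 12²) = 3 - (-8/3 + 144) = 3 - 1*424/3 = 3 - 424/3 = -415/3)
-1/I(b(t)) = -1/(-415/3) = -1*(-3/415) = 3/415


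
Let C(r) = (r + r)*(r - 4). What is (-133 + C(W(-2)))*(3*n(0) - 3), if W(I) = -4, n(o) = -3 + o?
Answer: 828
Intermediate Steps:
C(r) = 2*r*(-4 + r) (C(r) = (2*r)*(-4 + r) = 2*r*(-4 + r))
(-133 + C(W(-2)))*(3*n(0) - 3) = (-133 + 2*(-4)*(-4 - 4))*(3*(-3 + 0) - 3) = (-133 + 2*(-4)*(-8))*(3*(-3) - 3) = (-133 + 64)*(-9 - 3) = -69*(-12) = 828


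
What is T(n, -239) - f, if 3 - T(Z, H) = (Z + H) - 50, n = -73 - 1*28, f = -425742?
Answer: 426135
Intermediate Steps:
n = -101 (n = -73 - 28 = -101)
T(Z, H) = 53 - H - Z (T(Z, H) = 3 - ((Z + H) - 50) = 3 - ((H + Z) - 50) = 3 - (-50 + H + Z) = 3 + (50 - H - Z) = 53 - H - Z)
T(n, -239) - f = (53 - 1*(-239) - 1*(-101)) - 1*(-425742) = (53 + 239 + 101) + 425742 = 393 + 425742 = 426135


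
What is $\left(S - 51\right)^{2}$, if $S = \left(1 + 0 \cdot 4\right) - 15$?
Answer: $4225$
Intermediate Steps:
$S = -14$ ($S = \left(1 + 0\right) - 15 = 1 - 15 = -14$)
$\left(S - 51\right)^{2} = \left(-14 - 51\right)^{2} = \left(-65\right)^{2} = 4225$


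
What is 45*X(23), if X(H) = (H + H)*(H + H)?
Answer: 95220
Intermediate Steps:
X(H) = 4*H² (X(H) = (2*H)*(2*H) = 4*H²)
45*X(23) = 45*(4*23²) = 45*(4*529) = 45*2116 = 95220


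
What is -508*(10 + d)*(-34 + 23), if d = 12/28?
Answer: 407924/7 ≈ 58275.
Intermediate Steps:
d = 3/7 (d = 12*(1/28) = 3/7 ≈ 0.42857)
-508*(10 + d)*(-34 + 23) = -508*(10 + 3/7)*(-34 + 23) = -37084*(-11)/7 = -508*(-803/7) = 407924/7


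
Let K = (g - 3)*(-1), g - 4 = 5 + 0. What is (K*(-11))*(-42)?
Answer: -2772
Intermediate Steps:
g = 9 (g = 4 + (5 + 0) = 4 + 5 = 9)
K = -6 (K = (9 - 3)*(-1) = 6*(-1) = -6)
(K*(-11))*(-42) = -6*(-11)*(-42) = 66*(-42) = -2772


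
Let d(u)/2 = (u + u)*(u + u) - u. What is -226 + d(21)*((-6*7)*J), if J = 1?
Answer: -146638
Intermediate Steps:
d(u) = -2*u + 8*u² (d(u) = 2*((u + u)*(u + u) - u) = 2*((2*u)*(2*u) - u) = 2*(4*u² - u) = 2*(-u + 4*u²) = -2*u + 8*u²)
-226 + d(21)*((-6*7)*J) = -226 + (2*21*(-1 + 4*21))*(-6*7*1) = -226 + (2*21*(-1 + 84))*(-42*1) = -226 + (2*21*83)*(-42) = -226 + 3486*(-42) = -226 - 146412 = -146638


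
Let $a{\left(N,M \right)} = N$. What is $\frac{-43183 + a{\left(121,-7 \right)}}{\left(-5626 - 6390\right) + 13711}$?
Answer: $- \frac{14354}{565} \approx -25.405$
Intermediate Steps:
$\frac{-43183 + a{\left(121,-7 \right)}}{\left(-5626 - 6390\right) + 13711} = \frac{-43183 + 121}{\left(-5626 - 6390\right) + 13711} = - \frac{43062}{-12016 + 13711} = - \frac{43062}{1695} = \left(-43062\right) \frac{1}{1695} = - \frac{14354}{565}$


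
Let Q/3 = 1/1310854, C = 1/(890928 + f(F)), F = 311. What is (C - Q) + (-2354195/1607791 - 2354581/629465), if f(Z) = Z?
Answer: -91850830111008599006663/17647162467032391383170 ≈ -5.2048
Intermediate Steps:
C = 1/891239 (C = 1/(890928 + 311) = 1/891239 ≈ 1.1220e-6)
Q = 3/1310854 ≈ 2.2886e-6
(C - Q) + (-2354195/1607791 - 2354581/629465) = (1/891239 - 1*3/1310854) + (-2354195/1607791 - 2354581/629465) = (1/891239 - 3/1310854) + (-2354195*1/1607791 - 2354581*1/629465) = -1362863/1168284208106 + (-2354195/1607791 - 35143/9395) = -1362863/1168284208106 - 78620261138/15105196445 = -91850830111008599006663/17647162467032391383170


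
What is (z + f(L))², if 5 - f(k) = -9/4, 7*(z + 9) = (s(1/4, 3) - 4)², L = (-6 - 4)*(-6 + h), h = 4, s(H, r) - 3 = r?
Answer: 1089/784 ≈ 1.3890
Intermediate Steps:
s(H, r) = 3 + r
L = 20 (L = (-6 - 4)*(-6 + 4) = -10*(-2) = 20)
z = -59/7 (z = -9 + ((3 + 3) - 4)²/7 = -9 + (6 - 4)²/7 = -9 + (⅐)*2² = -9 + (⅐)*4 = -9 + 4/7 = -59/7 ≈ -8.4286)
f(k) = 29/4 (f(k) = 5 - (-9)/4 = 5 - 1*(-9/4) = 5 + 9/4 = 29/4)
(z + f(L))² = (-59/7 + 29/4)² = (-33/28)² = 1089/784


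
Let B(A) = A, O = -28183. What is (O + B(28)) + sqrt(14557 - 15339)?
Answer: -28155 + I*sqrt(782) ≈ -28155.0 + 27.964*I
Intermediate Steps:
(O + B(28)) + sqrt(14557 - 15339) = (-28183 + 28) + sqrt(14557 - 15339) = -28155 + sqrt(-782) = -28155 + I*sqrt(782)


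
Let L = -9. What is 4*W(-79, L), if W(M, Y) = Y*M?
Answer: 2844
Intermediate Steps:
W(M, Y) = M*Y
4*W(-79, L) = 4*(-79*(-9)) = 4*711 = 2844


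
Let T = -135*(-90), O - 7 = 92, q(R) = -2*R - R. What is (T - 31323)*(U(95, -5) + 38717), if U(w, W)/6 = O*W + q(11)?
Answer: -681580977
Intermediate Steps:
q(R) = -3*R
O = 99 (O = 7 + 92 = 99)
T = 12150
U(w, W) = -198 + 594*W (U(w, W) = 6*(99*W - 3*11) = 6*(99*W - 33) = 6*(-33 + 99*W) = -198 + 594*W)
(T - 31323)*(U(95, -5) + 38717) = (12150 - 31323)*((-198 + 594*(-5)) + 38717) = -19173*((-198 - 2970) + 38717) = -19173*(-3168 + 38717) = -19173*35549 = -681580977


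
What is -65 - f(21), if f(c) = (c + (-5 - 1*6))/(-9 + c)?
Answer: -395/6 ≈ -65.833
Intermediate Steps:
f(c) = (-11 + c)/(-9 + c) (f(c) = (c + (-5 - 6))/(-9 + c) = (c - 11)/(-9 + c) = (-11 + c)/(-9 + c))
-65 - f(21) = -65 - (-11 + 21)/(-9 + 21) = -65 - 10/12 = -65 - 1*⅚ = -65 - ⅚ = -395/6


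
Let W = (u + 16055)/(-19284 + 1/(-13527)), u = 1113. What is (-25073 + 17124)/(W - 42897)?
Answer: 2073533763881/11190114967629 ≈ 0.18530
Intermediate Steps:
W = -232231536/260854669 (W = (1113 + 16055)/(-19284 + 1/(-13527)) = 17168/(-19284 - 1/13527) = 17168/(-260854669/13527) = 17168*(-13527/260854669) = -232231536/260854669 ≈ -0.89027)
(-25073 + 17124)/(W - 42897) = (-25073 + 17124)/(-232231536/260854669 - 42897) = -7949/(-11190114967629/260854669) = -7949*(-260854669/11190114967629) = 2073533763881/11190114967629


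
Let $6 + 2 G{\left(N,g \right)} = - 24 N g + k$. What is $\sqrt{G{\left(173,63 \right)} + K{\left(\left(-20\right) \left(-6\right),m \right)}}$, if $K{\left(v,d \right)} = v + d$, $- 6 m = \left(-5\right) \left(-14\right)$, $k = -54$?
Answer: $\frac{i \sqrt{1176387}}{3} \approx 361.54 i$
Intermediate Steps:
$G{\left(N,g \right)} = -30 - 12 N g$ ($G{\left(N,g \right)} = -3 + \frac{- 24 N g - 54}{2} = -3 + \frac{-54 - 24 N g}{2} = -3 - \left(27 + 12 N g\right) = -30 - 12 N g$)
$m = - \frac{35}{3}$ ($m = - \frac{\left(-5\right) \left(-14\right)}{6} = \left(- \frac{1}{6}\right) 70 = - \frac{35}{3} \approx -11.667$)
$K{\left(v,d \right)} = d + v$
$\sqrt{G{\left(173,63 \right)} + K{\left(\left(-20\right) \left(-6\right),m \right)}} = \sqrt{\left(-30 - 2076 \cdot 63\right) - - \frac{325}{3}} = \sqrt{\left(-30 - 130788\right) + \left(- \frac{35}{3} + 120\right)} = \sqrt{-130818 + \frac{325}{3}} = \sqrt{- \frac{392129}{3}} = \frac{i \sqrt{1176387}}{3}$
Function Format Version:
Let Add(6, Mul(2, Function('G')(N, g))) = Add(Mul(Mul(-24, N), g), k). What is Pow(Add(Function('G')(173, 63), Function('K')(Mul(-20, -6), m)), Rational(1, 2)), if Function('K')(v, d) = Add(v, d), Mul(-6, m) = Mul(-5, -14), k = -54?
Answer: Mul(Rational(1, 3), I, Pow(1176387, Rational(1, 2))) ≈ Mul(361.54, I)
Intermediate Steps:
Function('G')(N, g) = Add(-30, Mul(-12, N, g)) (Function('G')(N, g) = Add(-3, Mul(Rational(1, 2), Add(Mul(Mul(-24, N), g), -54))) = Add(-3, Mul(Rational(1, 2), Add(Mul(-24, N, g), -54))) = Add(-3, Mul(Rational(1, 2), Add(-54, Mul(-24, N, g)))) = Add(-3, Add(-27, Mul(-12, N, g))) = Add(-30, Mul(-12, N, g)))
m = Rational(-35, 3) (m = Mul(Rational(-1, 6), Mul(-5, -14)) = Mul(Rational(-1, 6), 70) = Rational(-35, 3) ≈ -11.667)
Function('K')(v, d) = Add(d, v)
Pow(Add(Function('G')(173, 63), Function('K')(Mul(-20, -6), m)), Rational(1, 2)) = Pow(Add(Add(-30, Mul(-12, 173, 63)), Add(Rational(-35, 3), Mul(-20, -6))), Rational(1, 2)) = Pow(Add(Add(-30, -130788), Add(Rational(-35, 3), 120)), Rational(1, 2)) = Pow(Add(-130818, Rational(325, 3)), Rational(1, 2)) = Pow(Rational(-392129, 3), Rational(1, 2)) = Mul(Rational(1, 3), I, Pow(1176387, Rational(1, 2)))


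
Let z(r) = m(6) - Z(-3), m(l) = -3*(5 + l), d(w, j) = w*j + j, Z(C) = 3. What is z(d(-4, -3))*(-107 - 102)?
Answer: 7524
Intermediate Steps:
d(w, j) = j + j*w (d(w, j) = j*w + j = j + j*w)
m(l) = -15 - 3*l
z(r) = -36 (z(r) = (-15 - 3*6) - 1*3 = (-15 - 18) - 3 = -33 - 3 = -36)
z(d(-4, -3))*(-107 - 102) = -36*(-107 - 102) = -36*(-209) = 7524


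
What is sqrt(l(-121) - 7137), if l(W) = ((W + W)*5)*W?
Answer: sqrt(139273) ≈ 373.19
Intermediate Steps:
l(W) = 10*W**2 (l(W) = ((2*W)*5)*W = (10*W)*W = 10*W**2)
sqrt(l(-121) - 7137) = sqrt(10*(-121)**2 - 7137) = sqrt(10*14641 - 7137) = sqrt(146410 - 7137) = sqrt(139273)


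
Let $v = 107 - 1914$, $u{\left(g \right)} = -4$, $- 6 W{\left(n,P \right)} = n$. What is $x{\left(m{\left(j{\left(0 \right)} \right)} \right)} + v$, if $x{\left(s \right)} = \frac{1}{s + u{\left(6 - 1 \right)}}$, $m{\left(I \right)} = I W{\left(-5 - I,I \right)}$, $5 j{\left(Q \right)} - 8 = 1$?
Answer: $- \frac{88568}{49} \approx -1807.5$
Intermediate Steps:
$W{\left(n,P \right)} = - \frac{n}{6}$
$j{\left(Q \right)} = \frac{9}{5}$ ($j{\left(Q \right)} = \frac{8}{5} + \frac{1}{5} \cdot 1 = \frac{8}{5} + \frac{1}{5} = \frac{9}{5}$)
$m{\left(I \right)} = I \left(\frac{5}{6} + \frac{I}{6}\right)$ ($m{\left(I \right)} = I \left(- \frac{-5 - I}{6}\right) = I \left(\frac{5}{6} + \frac{I}{6}\right)$)
$v = -1807$ ($v = 107 - 1914 = -1807$)
$x{\left(s \right)} = \frac{1}{-4 + s}$ ($x{\left(s \right)} = \frac{1}{s - 4} = \frac{1}{-4 + s}$)
$x{\left(m{\left(j{\left(0 \right)} \right)} \right)} + v = \frac{1}{-4 + \frac{1}{6} \cdot \frac{9}{5} \left(5 + \frac{9}{5}\right)} - 1807 = \frac{1}{-4 + \frac{1}{6} \cdot \frac{9}{5} \cdot \frac{34}{5}} - 1807 = \frac{1}{-4 + \frac{51}{25}} - 1807 = \frac{1}{- \frac{49}{25}} - 1807 = - \frac{25}{49} - 1807 = - \frac{88568}{49}$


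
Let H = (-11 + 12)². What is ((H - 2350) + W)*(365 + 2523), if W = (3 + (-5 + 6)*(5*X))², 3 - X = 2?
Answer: -6599080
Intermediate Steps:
X = 1 (X = 3 - 1*2 = 3 - 2 = 1)
W = 64 (W = (3 + (-5 + 6)*(5*1))² = (3 + 1*5)² = (3 + 5)² = 8² = 64)
H = 1 (H = 1² = 1)
((H - 2350) + W)*(365 + 2523) = ((1 - 2350) + 64)*(365 + 2523) = (-2349 + 64)*2888 = -2285*2888 = -6599080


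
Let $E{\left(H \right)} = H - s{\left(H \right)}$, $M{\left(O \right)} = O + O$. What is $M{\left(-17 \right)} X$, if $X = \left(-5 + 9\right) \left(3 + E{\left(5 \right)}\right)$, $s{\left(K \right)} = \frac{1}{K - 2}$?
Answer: $- \frac{3128}{3} \approx -1042.7$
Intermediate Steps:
$M{\left(O \right)} = 2 O$
$s{\left(K \right)} = \frac{1}{-2 + K}$
$E{\left(H \right)} = H - \frac{1}{-2 + H}$
$X = \frac{92}{3}$ ($X = \left(-5 + 9\right) \left(3 + \frac{-1 + 5 \left(-2 + 5\right)}{-2 + 5}\right) = 4 \left(3 + \frac{-1 + 5 \cdot 3}{3}\right) = 4 \left(3 + \frac{-1 + 15}{3}\right) = 4 \left(3 + \frac{1}{3} \cdot 14\right) = 4 \left(3 + \frac{14}{3}\right) = 4 \cdot \frac{23}{3} = \frac{92}{3} \approx 30.667$)
$M{\left(-17 \right)} X = 2 \left(-17\right) \frac{92}{3} = \left(-34\right) \frac{92}{3} = - \frac{3128}{3}$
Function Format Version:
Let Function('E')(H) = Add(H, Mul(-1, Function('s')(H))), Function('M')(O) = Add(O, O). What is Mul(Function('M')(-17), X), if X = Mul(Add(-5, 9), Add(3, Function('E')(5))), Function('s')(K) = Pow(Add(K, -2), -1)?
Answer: Rational(-3128, 3) ≈ -1042.7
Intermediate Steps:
Function('M')(O) = Mul(2, O)
Function('s')(K) = Pow(Add(-2, K), -1)
Function('E')(H) = Add(H, Mul(-1, Pow(Add(-2, H), -1)))
X = Rational(92, 3) (X = Mul(Add(-5, 9), Add(3, Mul(Pow(Add(-2, 5), -1), Add(-1, Mul(5, Add(-2, 5)))))) = Mul(4, Add(3, Mul(Pow(3, -1), Add(-1, Mul(5, 3))))) = Mul(4, Add(3, Mul(Rational(1, 3), Add(-1, 15)))) = Mul(4, Add(3, Mul(Rational(1, 3), 14))) = Mul(4, Add(3, Rational(14, 3))) = Mul(4, Rational(23, 3)) = Rational(92, 3) ≈ 30.667)
Mul(Function('M')(-17), X) = Mul(Mul(2, -17), Rational(92, 3)) = Mul(-34, Rational(92, 3)) = Rational(-3128, 3)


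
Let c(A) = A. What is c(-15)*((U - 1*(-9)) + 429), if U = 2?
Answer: -6600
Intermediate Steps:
c(-15)*((U - 1*(-9)) + 429) = -15*((2 - 1*(-9)) + 429) = -15*((2 + 9) + 429) = -15*(11 + 429) = -15*440 = -6600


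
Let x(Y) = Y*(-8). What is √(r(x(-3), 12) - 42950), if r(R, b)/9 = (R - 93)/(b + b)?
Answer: I*√687614/4 ≈ 207.31*I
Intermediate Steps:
x(Y) = -8*Y
r(R, b) = 9*(-93 + R)/(2*b) (r(R, b) = 9*((R - 93)/(b + b)) = 9*((-93 + R)/((2*b))) = 9*((-93 + R)*(1/(2*b))) = 9*((-93 + R)/(2*b)) = 9*(-93 + R)/(2*b))
√(r(x(-3), 12) - 42950) = √((9/2)*(-93 - 8*(-3))/12 - 42950) = √((9/2)*(1/12)*(-93 + 24) - 42950) = √((9/2)*(1/12)*(-69) - 42950) = √(-207/8 - 42950) = √(-343807/8) = I*√687614/4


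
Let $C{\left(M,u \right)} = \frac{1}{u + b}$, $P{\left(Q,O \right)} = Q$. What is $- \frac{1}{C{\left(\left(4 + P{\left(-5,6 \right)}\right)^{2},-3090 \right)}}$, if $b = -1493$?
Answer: $4583$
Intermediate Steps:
$C{\left(M,u \right)} = \frac{1}{-1493 + u}$ ($C{\left(M,u \right)} = \frac{1}{u - 1493} = \frac{1}{-1493 + u}$)
$- \frac{1}{C{\left(\left(4 + P{\left(-5,6 \right)}\right)^{2},-3090 \right)}} = - \frac{1}{\frac{1}{-1493 - 3090}} = - \frac{1}{\frac{1}{-4583}} = - \frac{1}{- \frac{1}{4583}} = \left(-1\right) \left(-4583\right) = 4583$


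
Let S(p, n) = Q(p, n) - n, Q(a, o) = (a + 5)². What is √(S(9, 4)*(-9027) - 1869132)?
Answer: 2*I*√900579 ≈ 1898.0*I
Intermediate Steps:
Q(a, o) = (5 + a)²
S(p, n) = (5 + p)² - n
√(S(9, 4)*(-9027) - 1869132) = √(((5 + 9)² - 1*4)*(-9027) - 1869132) = √((14² - 4)*(-9027) - 1869132) = √((196 - 4)*(-9027) - 1869132) = √(192*(-9027) - 1869132) = √(-1733184 - 1869132) = √(-3602316) = 2*I*√900579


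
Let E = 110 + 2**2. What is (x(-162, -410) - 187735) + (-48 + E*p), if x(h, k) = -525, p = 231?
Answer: -161974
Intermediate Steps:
E = 114 (E = 110 + 4 = 114)
(x(-162, -410) - 187735) + (-48 + E*p) = (-525 - 187735) + (-48 + 114*231) = -188260 + (-48 + 26334) = -188260 + 26286 = -161974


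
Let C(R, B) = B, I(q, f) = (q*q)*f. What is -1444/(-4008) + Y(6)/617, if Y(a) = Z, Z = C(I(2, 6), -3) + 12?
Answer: 231755/618234 ≈ 0.37487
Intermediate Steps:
I(q, f) = f*q**2 (I(q, f) = q**2*f = f*q**2)
Z = 9 (Z = -3 + 12 = 9)
Y(a) = 9
-1444/(-4008) + Y(6)/617 = -1444/(-4008) + 9/617 = -1444*(-1/4008) + 9*(1/617) = 361/1002 + 9/617 = 231755/618234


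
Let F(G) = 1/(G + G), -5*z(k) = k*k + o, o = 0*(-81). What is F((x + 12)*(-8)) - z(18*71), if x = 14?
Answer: 679446139/2080 ≈ 3.2666e+5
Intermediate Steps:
o = 0
z(k) = -k**2/5 (z(k) = -(k*k + 0)/5 = -(k**2 + 0)/5 = -k**2/5)
F(G) = 1/(2*G)
F((x + 12)*(-8)) - z(18*71) = 1/(2*(((14 + 12)*(-8)))) - (-1)*(18*71)**2/5 = 1/(2*((26*(-8)))) - (-1)*1278**2/5 = (1/2)/(-208) - (-1)*1633284/5 = (1/2)*(-1/208) - 1*(-1633284/5) = -1/416 + 1633284/5 = 679446139/2080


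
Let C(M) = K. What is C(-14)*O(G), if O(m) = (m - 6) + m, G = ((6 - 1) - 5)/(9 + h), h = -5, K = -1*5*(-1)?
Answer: -30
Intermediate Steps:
K = 5 (K = -5*(-1) = 5)
C(M) = 5
G = 0 (G = ((6 - 1) - 5)/(9 - 5) = (5 - 5)/4 = 0*(¼) = 0)
O(m) = -6 + 2*m (O(m) = (-6 + m) + m = -6 + 2*m)
C(-14)*O(G) = 5*(-6 + 2*0) = 5*(-6 + 0) = 5*(-6) = -30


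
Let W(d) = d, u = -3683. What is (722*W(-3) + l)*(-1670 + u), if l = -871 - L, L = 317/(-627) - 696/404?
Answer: 10185698152/627 ≈ 1.6245e+7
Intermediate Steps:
L = -141115/63327 (L = 317*(-1/627) - 696*1/404 = -317/627 - 174/101 = -141115/63327 ≈ -2.2284)
l = -55016702/63327 (l = -871 - 1*(-141115/63327) = -871 + 141115/63327 = -55016702/63327 ≈ -868.77)
(722*W(-3) + l)*(-1670 + u) = (722*(-3) - 55016702/63327)*(-1670 - 3683) = (-2166 - 55016702/63327)*(-5353) = -192182984/63327*(-5353) = 10185698152/627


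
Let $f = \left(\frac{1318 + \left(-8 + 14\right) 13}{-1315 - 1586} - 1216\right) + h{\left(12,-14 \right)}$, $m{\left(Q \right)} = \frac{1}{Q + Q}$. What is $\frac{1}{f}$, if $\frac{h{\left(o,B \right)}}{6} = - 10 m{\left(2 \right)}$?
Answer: $- \frac{2901}{3572527} \approx -0.00081203$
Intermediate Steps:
$m{\left(Q \right)} = \frac{1}{2 Q}$
$h{\left(o,B \right)} = -15$ ($h{\left(o,B \right)} = 6 \left(- 10 \frac{1}{2 \cdot 2}\right) = 6 \left(- 10 \cdot \frac{1}{2} \cdot \frac{1}{2}\right) = 6 \left(\left(-10\right) \frac{1}{4}\right) = 6 \left(- \frac{5}{2}\right) = -15$)
$f = - \frac{3572527}{2901}$ ($f = \left(\frac{1318 + \left(-8 + 14\right) 13}{-1315 - 1586} - 1216\right) - 15 = \left(\frac{1318 + 6 \cdot 13}{-2901} - 1216\right) - 15 = \left(\left(1318 + 78\right) \left(- \frac{1}{2901}\right) - 1216\right) - 15 = \left(1396 \left(- \frac{1}{2901}\right) - 1216\right) - 15 = \left(- \frac{1396}{2901} - 1216\right) - 15 = - \frac{3529012}{2901} - 15 = - \frac{3572527}{2901} \approx -1231.5$)
$\frac{1}{f} = \frac{1}{- \frac{3572527}{2901}} = - \frac{2901}{3572527}$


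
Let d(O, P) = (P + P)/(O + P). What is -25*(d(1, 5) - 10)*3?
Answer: 625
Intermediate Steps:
d(O, P) = 2*P/(O + P) (d(O, P) = (2*P)/(O + P) = 2*P/(O + P))
-25*(d(1, 5) - 10)*3 = -25*(2*5/(1 + 5) - 10)*3 = -25*(2*5/6 - 10)*3 = -25*(2*5*(⅙) - 10)*3 = -25*(5/3 - 10)*3 = -25*(-25/3)*3 = (625/3)*3 = 625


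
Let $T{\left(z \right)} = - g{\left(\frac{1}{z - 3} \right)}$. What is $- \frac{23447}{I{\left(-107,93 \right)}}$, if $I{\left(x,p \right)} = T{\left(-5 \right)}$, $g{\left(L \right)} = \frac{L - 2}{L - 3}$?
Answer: $\frac{586175}{17} \approx 34481.0$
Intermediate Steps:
$g{\left(L \right)} = \frac{-2 + L}{-3 + L}$
$T{\left(z \right)} = - \frac{-2 + \frac{1}{-3 + z}}{-3 + \frac{1}{-3 + z}}$ ($T{\left(z \right)} = - \frac{-2 + \frac{1}{z - 3}}{-3 + \frac{1}{z - 3}} = - \frac{-2 + \frac{1}{-3 + z}}{-3 + \frac{1}{-3 + z}}$)
$I{\left(x,p \right)} = - \frac{17}{25}$ ($I{\left(x,p \right)} = \frac{7 - -10}{-10 + 3 \left(-5\right)} = \frac{7 + 10}{-10 - 15} = \frac{1}{-25} \cdot 17 = \left(- \frac{1}{25}\right) 17 = - \frac{17}{25}$)
$- \frac{23447}{I{\left(-107,93 \right)}} = - \frac{23447}{- \frac{17}{25}} = \left(-23447\right) \left(- \frac{25}{17}\right) = \frac{586175}{17}$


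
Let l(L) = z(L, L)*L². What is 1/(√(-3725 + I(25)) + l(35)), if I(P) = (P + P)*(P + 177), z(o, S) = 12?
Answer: 196/2881115 - √255/43216725 ≈ 6.7660e-5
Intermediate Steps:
I(P) = 2*P*(177 + P) (I(P) = (2*P)*(177 + P) = 2*P*(177 + P))
l(L) = 12*L²
1/(√(-3725 + I(25)) + l(35)) = 1/(√(-3725 + 2*25*(177 + 25)) + 12*35²) = 1/(√(-3725 + 2*25*202) + 12*1225) = 1/(√(-3725 + 10100) + 14700) = 1/(√6375 + 14700) = 1/(5*√255 + 14700) = 1/(14700 + 5*√255)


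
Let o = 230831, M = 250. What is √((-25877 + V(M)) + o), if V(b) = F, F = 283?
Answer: √205237 ≈ 453.03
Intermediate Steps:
V(b) = 283
√((-25877 + V(M)) + o) = √((-25877 + 283) + 230831) = √(-25594 + 230831) = √205237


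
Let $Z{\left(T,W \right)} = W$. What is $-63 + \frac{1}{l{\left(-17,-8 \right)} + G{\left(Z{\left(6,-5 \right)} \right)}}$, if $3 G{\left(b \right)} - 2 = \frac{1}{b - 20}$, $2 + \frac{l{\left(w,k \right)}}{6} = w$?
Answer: $- \frac{535638}{8501} \approx -63.009$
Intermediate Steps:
$l{\left(w,k \right)} = -12 + 6 w$
$G{\left(b \right)} = \frac{2}{3} + \frac{1}{3 \left(-20 + b\right)}$ ($G{\left(b \right)} = \frac{2}{3} + \frac{1}{3 \left(b - 20\right)} = \frac{2}{3} + \frac{1}{3 \left(-20 + b\right)}$)
$-63 + \frac{1}{l{\left(-17,-8 \right)} + G{\left(Z{\left(6,-5 \right)} \right)}} = -63 + \frac{1}{\left(-12 + 6 \left(-17\right)\right) + \frac{-39 + 2 \left(-5\right)}{3 \left(-20 - 5\right)}} = -63 + \frac{1}{\left(-12 - 102\right) + \frac{-39 - 10}{3 \left(-25\right)}} = -63 + \frac{1}{-114 + \frac{1}{3} \left(- \frac{1}{25}\right) \left(-49\right)} = -63 + \frac{1}{-114 + \frac{49}{75}} = -63 + \frac{1}{- \frac{8501}{75}} = -63 - \frac{75}{8501} = - \frac{535638}{8501}$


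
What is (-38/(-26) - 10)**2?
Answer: 12321/169 ≈ 72.905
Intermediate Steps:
(-38/(-26) - 10)**2 = (-38*(-1/26) - 10)**2 = (19/13 - 10)**2 = (-111/13)**2 = 12321/169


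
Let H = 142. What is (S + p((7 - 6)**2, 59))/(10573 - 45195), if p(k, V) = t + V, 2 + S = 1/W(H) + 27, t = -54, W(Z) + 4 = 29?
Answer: -751/865550 ≈ -0.00086766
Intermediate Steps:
W(Z) = 25 (W(Z) = -4 + 29 = 25)
S = 626/25 (S = -2 + (1/25 + 27) = -2 + 676/25 = 626/25 ≈ 25.040)
p(k, V) = -54 + V
(S + p((7 - 6)**2, 59))/(10573 - 45195) = (626/25 + (-54 + 59))/(10573 - 45195) = (626/25 + 5)/(-34622) = (751/25)*(-1/34622) = -751/865550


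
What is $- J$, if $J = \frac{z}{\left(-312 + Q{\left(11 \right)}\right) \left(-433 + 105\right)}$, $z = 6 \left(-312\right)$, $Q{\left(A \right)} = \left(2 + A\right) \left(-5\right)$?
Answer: $\frac{18}{1189} \approx 0.015139$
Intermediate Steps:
$Q{\left(A \right)} = -10 - 5 A$
$z = -1872$
$J = - \frac{18}{1189}$ ($J = - \frac{1872}{\left(-312 - 65\right) \left(-433 + 105\right)} = - \frac{1872}{\left(-312 - 65\right) \left(-328\right)} = - \frac{1872}{\left(-377\right) \left(-328\right)} = - \frac{1872}{123656} = \left(-1872\right) \frac{1}{123656} = - \frac{18}{1189} \approx -0.015139$)
$- J = \left(-1\right) \left(- \frac{18}{1189}\right) = \frac{18}{1189}$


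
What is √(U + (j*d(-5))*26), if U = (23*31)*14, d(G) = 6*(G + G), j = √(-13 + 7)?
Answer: √(9982 - 1560*I*√6) ≈ 101.66 - 18.794*I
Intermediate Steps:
j = I*√6 (j = √(-6) = I*√6 ≈ 2.4495*I)
d(G) = 12*G (d(G) = 6*(2*G) = 12*G)
U = 9982 (U = 713*14 = 9982)
√(U + (j*d(-5))*26) = √(9982 + ((I*√6)*(12*(-5)))*26) = √(9982 + ((I*√6)*(-60))*26) = √(9982 - 60*I*√6*26) = √(9982 - 1560*I*√6)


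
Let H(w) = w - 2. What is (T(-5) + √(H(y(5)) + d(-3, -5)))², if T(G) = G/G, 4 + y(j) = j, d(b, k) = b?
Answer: -3 + 4*I ≈ -3.0 + 4.0*I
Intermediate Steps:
y(j) = -4 + j
H(w) = -2 + w
T(G) = 1
(T(-5) + √(H(y(5)) + d(-3, -5)))² = (1 + √((-2 + (-4 + 5)) - 3))² = (1 + √((-2 + 1) - 3))² = (1 + √(-1 - 3))² = (1 + √(-4))² = (1 + 2*I)²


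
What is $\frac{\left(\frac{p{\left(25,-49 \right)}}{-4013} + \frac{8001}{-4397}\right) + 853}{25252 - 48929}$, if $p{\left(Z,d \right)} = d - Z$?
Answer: $- \frac{15019539698}{417784476997} \approx -0.03595$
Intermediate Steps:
$\frac{\left(\frac{p{\left(25,-49 \right)}}{-4013} + \frac{8001}{-4397}\right) + 853}{25252 - 48929} = \frac{\left(\frac{-49 - 25}{-4013} + \frac{8001}{-4397}\right) + 853}{25252 - 48929} = \frac{\left(\left(-49 - 25\right) \left(- \frac{1}{4013}\right) + 8001 \left(- \frac{1}{4397}\right)\right) + 853}{-23677} = \left(\left(\left(-74\right) \left(- \frac{1}{4013}\right) - \frac{8001}{4397}\right) + 853\right) \left(- \frac{1}{23677}\right) = \left(\left(\frac{74}{4013} - \frac{8001}{4397}\right) + 853\right) \left(- \frac{1}{23677}\right) = \left(- \frac{31782635}{17645161} + 853\right) \left(- \frac{1}{23677}\right) = \frac{15019539698}{17645161} \left(- \frac{1}{23677}\right) = - \frac{15019539698}{417784476997}$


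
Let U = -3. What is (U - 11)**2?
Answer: 196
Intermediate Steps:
(U - 11)**2 = (-3 - 11)**2 = (-14)**2 = 196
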